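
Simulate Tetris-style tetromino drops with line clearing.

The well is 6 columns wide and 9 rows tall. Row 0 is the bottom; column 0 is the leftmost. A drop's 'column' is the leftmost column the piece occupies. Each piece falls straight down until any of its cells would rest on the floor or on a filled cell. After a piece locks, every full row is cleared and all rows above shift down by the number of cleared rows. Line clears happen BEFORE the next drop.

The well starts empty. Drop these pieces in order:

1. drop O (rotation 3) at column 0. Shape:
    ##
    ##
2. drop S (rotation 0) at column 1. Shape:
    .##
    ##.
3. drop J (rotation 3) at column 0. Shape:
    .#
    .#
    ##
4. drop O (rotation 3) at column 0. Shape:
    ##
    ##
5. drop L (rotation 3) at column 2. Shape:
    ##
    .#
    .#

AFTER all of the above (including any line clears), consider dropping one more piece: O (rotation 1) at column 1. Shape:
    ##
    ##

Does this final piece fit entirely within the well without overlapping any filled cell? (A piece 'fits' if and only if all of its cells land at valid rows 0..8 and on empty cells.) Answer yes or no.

Drop 1: O rot3 at col 0 lands with bottom-row=0; cleared 0 line(s) (total 0); column heights now [2 2 0 0 0 0], max=2
Drop 2: S rot0 at col 1 lands with bottom-row=2; cleared 0 line(s) (total 0); column heights now [2 3 4 4 0 0], max=4
Drop 3: J rot3 at col 0 lands with bottom-row=3; cleared 0 line(s) (total 0); column heights now [4 6 4 4 0 0], max=6
Drop 4: O rot3 at col 0 lands with bottom-row=6; cleared 0 line(s) (total 0); column heights now [8 8 4 4 0 0], max=8
Drop 5: L rot3 at col 2 lands with bottom-row=4; cleared 0 line(s) (total 0); column heights now [8 8 7 7 0 0], max=8
Test piece O rot1 at col 1 (width 2): heights before test = [8 8 7 7 0 0]; fits = False

Answer: no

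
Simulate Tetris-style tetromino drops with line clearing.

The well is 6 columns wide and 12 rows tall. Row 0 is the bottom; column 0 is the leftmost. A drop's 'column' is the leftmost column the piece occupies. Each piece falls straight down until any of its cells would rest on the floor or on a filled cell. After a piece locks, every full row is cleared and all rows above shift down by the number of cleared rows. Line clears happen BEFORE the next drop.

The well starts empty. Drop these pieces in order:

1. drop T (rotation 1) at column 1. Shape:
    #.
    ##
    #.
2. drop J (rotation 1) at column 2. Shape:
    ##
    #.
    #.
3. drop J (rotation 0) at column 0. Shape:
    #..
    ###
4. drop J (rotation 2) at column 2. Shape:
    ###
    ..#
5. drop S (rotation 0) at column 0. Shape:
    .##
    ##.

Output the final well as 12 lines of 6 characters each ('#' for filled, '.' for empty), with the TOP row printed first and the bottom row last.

Drop 1: T rot1 at col 1 lands with bottom-row=0; cleared 0 line(s) (total 0); column heights now [0 3 2 0 0 0], max=3
Drop 2: J rot1 at col 2 lands with bottom-row=2; cleared 0 line(s) (total 0); column heights now [0 3 5 5 0 0], max=5
Drop 3: J rot0 at col 0 lands with bottom-row=5; cleared 0 line(s) (total 0); column heights now [7 6 6 5 0 0], max=7
Drop 4: J rot2 at col 2 lands with bottom-row=5; cleared 0 line(s) (total 0); column heights now [7 6 7 7 7 0], max=7
Drop 5: S rot0 at col 0 lands with bottom-row=7; cleared 0 line(s) (total 0); column heights now [8 9 9 7 7 0], max=9

Answer: ......
......
......
.##...
##....
#.###.
###.#.
..##..
..#...
.##...
.##...
.#....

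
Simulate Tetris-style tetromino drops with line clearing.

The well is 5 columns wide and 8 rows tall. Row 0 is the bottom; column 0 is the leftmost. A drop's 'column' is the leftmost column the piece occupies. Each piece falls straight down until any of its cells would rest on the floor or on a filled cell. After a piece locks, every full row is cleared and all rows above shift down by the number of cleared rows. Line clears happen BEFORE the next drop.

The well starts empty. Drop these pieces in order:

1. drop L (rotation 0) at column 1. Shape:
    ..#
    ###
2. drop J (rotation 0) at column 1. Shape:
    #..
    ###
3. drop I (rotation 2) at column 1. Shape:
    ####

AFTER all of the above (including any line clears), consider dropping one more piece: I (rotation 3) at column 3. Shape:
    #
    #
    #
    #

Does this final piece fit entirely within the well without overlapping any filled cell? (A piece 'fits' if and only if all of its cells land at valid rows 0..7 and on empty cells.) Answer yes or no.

Drop 1: L rot0 at col 1 lands with bottom-row=0; cleared 0 line(s) (total 0); column heights now [0 1 1 2 0], max=2
Drop 2: J rot0 at col 1 lands with bottom-row=2; cleared 0 line(s) (total 0); column heights now [0 4 3 3 0], max=4
Drop 3: I rot2 at col 1 lands with bottom-row=4; cleared 0 line(s) (total 0); column heights now [0 5 5 5 5], max=5
Test piece I rot3 at col 3 (width 1): heights before test = [0 5 5 5 5]; fits = False

Answer: no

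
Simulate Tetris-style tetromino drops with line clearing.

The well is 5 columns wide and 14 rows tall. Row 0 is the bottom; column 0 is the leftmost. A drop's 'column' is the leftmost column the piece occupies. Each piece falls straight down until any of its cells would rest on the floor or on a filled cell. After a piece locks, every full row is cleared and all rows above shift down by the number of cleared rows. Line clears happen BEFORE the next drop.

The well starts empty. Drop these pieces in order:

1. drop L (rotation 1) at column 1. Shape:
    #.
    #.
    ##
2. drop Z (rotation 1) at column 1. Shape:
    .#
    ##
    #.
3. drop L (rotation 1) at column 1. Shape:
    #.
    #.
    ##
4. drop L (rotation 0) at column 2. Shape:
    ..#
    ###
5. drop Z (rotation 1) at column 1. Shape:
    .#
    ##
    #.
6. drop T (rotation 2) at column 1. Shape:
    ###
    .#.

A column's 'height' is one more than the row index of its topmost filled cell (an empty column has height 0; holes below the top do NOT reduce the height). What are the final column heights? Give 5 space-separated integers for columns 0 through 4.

Answer: 0 14 14 14 9

Derivation:
Drop 1: L rot1 at col 1 lands with bottom-row=0; cleared 0 line(s) (total 0); column heights now [0 3 1 0 0], max=3
Drop 2: Z rot1 at col 1 lands with bottom-row=3; cleared 0 line(s) (total 0); column heights now [0 5 6 0 0], max=6
Drop 3: L rot1 at col 1 lands with bottom-row=6; cleared 0 line(s) (total 0); column heights now [0 9 7 0 0], max=9
Drop 4: L rot0 at col 2 lands with bottom-row=7; cleared 0 line(s) (total 0); column heights now [0 9 8 8 9], max=9
Drop 5: Z rot1 at col 1 lands with bottom-row=9; cleared 0 line(s) (total 0); column heights now [0 11 12 8 9], max=12
Drop 6: T rot2 at col 1 lands with bottom-row=12; cleared 0 line(s) (total 0); column heights now [0 14 14 14 9], max=14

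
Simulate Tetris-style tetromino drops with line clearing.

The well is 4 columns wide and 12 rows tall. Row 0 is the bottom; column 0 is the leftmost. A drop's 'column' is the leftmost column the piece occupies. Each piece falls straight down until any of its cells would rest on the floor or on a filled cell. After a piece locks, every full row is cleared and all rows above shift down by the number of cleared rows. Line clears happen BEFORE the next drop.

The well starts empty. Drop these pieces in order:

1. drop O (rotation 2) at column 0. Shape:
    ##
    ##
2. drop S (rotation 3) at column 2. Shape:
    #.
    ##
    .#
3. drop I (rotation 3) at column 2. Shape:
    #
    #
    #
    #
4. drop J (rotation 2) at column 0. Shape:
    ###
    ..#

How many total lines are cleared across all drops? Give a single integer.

Answer: 1

Derivation:
Drop 1: O rot2 at col 0 lands with bottom-row=0; cleared 0 line(s) (total 0); column heights now [2 2 0 0], max=2
Drop 2: S rot3 at col 2 lands with bottom-row=0; cleared 1 line(s) (total 1); column heights now [1 1 2 1], max=2
Drop 3: I rot3 at col 2 lands with bottom-row=2; cleared 0 line(s) (total 1); column heights now [1 1 6 1], max=6
Drop 4: J rot2 at col 0 lands with bottom-row=6; cleared 0 line(s) (total 1); column heights now [8 8 8 1], max=8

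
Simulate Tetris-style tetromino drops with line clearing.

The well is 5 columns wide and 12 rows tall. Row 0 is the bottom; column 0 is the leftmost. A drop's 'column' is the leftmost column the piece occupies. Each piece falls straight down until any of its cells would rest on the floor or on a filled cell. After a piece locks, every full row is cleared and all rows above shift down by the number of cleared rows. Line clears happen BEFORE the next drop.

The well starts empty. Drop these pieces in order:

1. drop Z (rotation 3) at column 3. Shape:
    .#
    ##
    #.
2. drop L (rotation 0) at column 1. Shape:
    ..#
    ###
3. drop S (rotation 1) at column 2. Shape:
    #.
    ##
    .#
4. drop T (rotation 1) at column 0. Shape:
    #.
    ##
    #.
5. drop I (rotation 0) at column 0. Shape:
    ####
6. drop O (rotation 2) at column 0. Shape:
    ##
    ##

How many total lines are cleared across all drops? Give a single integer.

Drop 1: Z rot3 at col 3 lands with bottom-row=0; cleared 0 line(s) (total 0); column heights now [0 0 0 2 3], max=3
Drop 2: L rot0 at col 1 lands with bottom-row=2; cleared 0 line(s) (total 0); column heights now [0 3 3 4 3], max=4
Drop 3: S rot1 at col 2 lands with bottom-row=4; cleared 0 line(s) (total 0); column heights now [0 3 7 6 3], max=7
Drop 4: T rot1 at col 0 lands with bottom-row=2; cleared 1 line(s) (total 1); column heights now [4 3 6 5 2], max=6
Drop 5: I rot0 at col 0 lands with bottom-row=6; cleared 0 line(s) (total 1); column heights now [7 7 7 7 2], max=7
Drop 6: O rot2 at col 0 lands with bottom-row=7; cleared 0 line(s) (total 1); column heights now [9 9 7 7 2], max=9

Answer: 1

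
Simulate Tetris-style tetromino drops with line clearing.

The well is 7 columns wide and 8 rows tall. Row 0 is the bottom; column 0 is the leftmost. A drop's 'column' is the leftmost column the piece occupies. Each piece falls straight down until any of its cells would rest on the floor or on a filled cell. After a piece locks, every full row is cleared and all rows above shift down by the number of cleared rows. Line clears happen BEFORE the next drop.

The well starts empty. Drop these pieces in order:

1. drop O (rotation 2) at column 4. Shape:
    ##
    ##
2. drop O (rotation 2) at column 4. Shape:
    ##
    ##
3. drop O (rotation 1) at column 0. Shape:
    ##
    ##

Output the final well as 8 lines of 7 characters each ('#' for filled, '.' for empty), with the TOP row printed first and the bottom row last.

Answer: .......
.......
.......
.......
....##.
....##.
##..##.
##..##.

Derivation:
Drop 1: O rot2 at col 4 lands with bottom-row=0; cleared 0 line(s) (total 0); column heights now [0 0 0 0 2 2 0], max=2
Drop 2: O rot2 at col 4 lands with bottom-row=2; cleared 0 line(s) (total 0); column heights now [0 0 0 0 4 4 0], max=4
Drop 3: O rot1 at col 0 lands with bottom-row=0; cleared 0 line(s) (total 0); column heights now [2 2 0 0 4 4 0], max=4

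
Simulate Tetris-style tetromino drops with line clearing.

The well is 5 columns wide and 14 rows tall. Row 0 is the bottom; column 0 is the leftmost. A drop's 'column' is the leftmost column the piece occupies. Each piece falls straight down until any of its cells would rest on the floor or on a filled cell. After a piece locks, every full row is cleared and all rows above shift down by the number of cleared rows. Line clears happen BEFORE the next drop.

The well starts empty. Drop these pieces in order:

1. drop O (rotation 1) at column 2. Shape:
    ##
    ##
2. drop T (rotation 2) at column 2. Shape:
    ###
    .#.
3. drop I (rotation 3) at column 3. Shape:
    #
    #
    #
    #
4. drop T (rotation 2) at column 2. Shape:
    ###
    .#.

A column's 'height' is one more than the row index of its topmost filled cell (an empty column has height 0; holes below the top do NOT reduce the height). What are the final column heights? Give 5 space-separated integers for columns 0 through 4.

Answer: 0 0 10 10 10

Derivation:
Drop 1: O rot1 at col 2 lands with bottom-row=0; cleared 0 line(s) (total 0); column heights now [0 0 2 2 0], max=2
Drop 2: T rot2 at col 2 lands with bottom-row=2; cleared 0 line(s) (total 0); column heights now [0 0 4 4 4], max=4
Drop 3: I rot3 at col 3 lands with bottom-row=4; cleared 0 line(s) (total 0); column heights now [0 0 4 8 4], max=8
Drop 4: T rot2 at col 2 lands with bottom-row=8; cleared 0 line(s) (total 0); column heights now [0 0 10 10 10], max=10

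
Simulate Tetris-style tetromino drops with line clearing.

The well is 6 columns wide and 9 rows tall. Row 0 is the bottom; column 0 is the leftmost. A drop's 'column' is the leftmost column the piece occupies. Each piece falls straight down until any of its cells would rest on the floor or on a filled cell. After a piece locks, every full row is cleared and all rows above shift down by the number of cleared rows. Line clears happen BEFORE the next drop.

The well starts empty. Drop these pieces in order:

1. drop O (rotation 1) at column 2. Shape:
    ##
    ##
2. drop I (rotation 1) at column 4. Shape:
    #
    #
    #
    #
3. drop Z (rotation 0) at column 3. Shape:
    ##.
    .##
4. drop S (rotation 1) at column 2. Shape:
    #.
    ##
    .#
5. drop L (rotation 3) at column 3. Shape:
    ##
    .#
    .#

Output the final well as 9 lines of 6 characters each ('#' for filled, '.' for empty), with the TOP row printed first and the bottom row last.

Drop 1: O rot1 at col 2 lands with bottom-row=0; cleared 0 line(s) (total 0); column heights now [0 0 2 2 0 0], max=2
Drop 2: I rot1 at col 4 lands with bottom-row=0; cleared 0 line(s) (total 0); column heights now [0 0 2 2 4 0], max=4
Drop 3: Z rot0 at col 3 lands with bottom-row=4; cleared 0 line(s) (total 0); column heights now [0 0 2 6 6 5], max=6
Drop 4: S rot1 at col 2 lands with bottom-row=6; cleared 0 line(s) (total 0); column heights now [0 0 9 8 6 5], max=9
Drop 5: L rot3 at col 3 lands with bottom-row=6; cleared 0 line(s) (total 0); column heights now [0 0 9 9 9 5], max=9

Answer: ..###.
..###.
...##.
...##.
....##
....#.
....#.
..###.
..###.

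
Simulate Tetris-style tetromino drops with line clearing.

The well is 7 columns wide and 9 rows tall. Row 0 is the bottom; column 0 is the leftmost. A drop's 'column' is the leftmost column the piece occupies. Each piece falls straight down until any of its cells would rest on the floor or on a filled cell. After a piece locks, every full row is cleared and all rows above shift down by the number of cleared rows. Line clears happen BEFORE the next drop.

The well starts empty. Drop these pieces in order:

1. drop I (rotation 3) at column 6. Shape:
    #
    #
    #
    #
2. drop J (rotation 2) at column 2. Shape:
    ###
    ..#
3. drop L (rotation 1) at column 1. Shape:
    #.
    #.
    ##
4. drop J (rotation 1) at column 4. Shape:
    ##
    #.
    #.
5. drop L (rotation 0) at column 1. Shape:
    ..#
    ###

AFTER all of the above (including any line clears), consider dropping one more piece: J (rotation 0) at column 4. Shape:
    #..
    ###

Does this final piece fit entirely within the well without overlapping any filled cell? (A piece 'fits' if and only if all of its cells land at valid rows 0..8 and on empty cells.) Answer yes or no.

Drop 1: I rot3 at col 6 lands with bottom-row=0; cleared 0 line(s) (total 0); column heights now [0 0 0 0 0 0 4], max=4
Drop 2: J rot2 at col 2 lands with bottom-row=0; cleared 0 line(s) (total 0); column heights now [0 0 2 2 2 0 4], max=4
Drop 3: L rot1 at col 1 lands with bottom-row=2; cleared 0 line(s) (total 0); column heights now [0 5 3 2 2 0 4], max=5
Drop 4: J rot1 at col 4 lands with bottom-row=2; cleared 0 line(s) (total 0); column heights now [0 5 3 2 5 5 4], max=5
Drop 5: L rot0 at col 1 lands with bottom-row=5; cleared 0 line(s) (total 0); column heights now [0 6 6 7 5 5 4], max=7
Test piece J rot0 at col 4 (width 3): heights before test = [0 6 6 7 5 5 4]; fits = True

Answer: yes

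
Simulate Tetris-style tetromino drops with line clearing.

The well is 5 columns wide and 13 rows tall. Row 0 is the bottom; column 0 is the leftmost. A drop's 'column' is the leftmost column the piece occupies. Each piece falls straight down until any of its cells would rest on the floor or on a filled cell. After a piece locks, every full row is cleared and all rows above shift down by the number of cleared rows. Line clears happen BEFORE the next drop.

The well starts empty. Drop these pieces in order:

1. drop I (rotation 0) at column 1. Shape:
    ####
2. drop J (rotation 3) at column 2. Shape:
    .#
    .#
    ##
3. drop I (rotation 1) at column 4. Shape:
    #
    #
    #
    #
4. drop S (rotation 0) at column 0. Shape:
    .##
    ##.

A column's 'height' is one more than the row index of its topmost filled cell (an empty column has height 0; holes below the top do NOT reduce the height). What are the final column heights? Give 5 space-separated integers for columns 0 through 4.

Drop 1: I rot0 at col 1 lands with bottom-row=0; cleared 0 line(s) (total 0); column heights now [0 1 1 1 1], max=1
Drop 2: J rot3 at col 2 lands with bottom-row=1; cleared 0 line(s) (total 0); column heights now [0 1 2 4 1], max=4
Drop 3: I rot1 at col 4 lands with bottom-row=1; cleared 0 line(s) (total 0); column heights now [0 1 2 4 5], max=5
Drop 4: S rot0 at col 0 lands with bottom-row=1; cleared 1 line(s) (total 1); column heights now [0 2 2 3 4], max=4

Answer: 0 2 2 3 4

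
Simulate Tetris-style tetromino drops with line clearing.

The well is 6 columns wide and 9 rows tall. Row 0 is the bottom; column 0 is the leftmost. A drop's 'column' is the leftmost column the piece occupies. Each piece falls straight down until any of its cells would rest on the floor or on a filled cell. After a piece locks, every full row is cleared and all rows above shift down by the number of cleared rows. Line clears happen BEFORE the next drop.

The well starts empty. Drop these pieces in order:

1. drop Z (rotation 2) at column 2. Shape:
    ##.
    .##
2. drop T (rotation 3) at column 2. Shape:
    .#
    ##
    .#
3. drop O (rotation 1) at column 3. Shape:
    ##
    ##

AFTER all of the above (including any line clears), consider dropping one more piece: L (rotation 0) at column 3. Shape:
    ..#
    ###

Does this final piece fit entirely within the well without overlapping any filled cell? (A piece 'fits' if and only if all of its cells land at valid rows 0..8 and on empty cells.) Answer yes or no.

Drop 1: Z rot2 at col 2 lands with bottom-row=0; cleared 0 line(s) (total 0); column heights now [0 0 2 2 1 0], max=2
Drop 2: T rot3 at col 2 lands with bottom-row=2; cleared 0 line(s) (total 0); column heights now [0 0 4 5 1 0], max=5
Drop 3: O rot1 at col 3 lands with bottom-row=5; cleared 0 line(s) (total 0); column heights now [0 0 4 7 7 0], max=7
Test piece L rot0 at col 3 (width 3): heights before test = [0 0 4 7 7 0]; fits = True

Answer: yes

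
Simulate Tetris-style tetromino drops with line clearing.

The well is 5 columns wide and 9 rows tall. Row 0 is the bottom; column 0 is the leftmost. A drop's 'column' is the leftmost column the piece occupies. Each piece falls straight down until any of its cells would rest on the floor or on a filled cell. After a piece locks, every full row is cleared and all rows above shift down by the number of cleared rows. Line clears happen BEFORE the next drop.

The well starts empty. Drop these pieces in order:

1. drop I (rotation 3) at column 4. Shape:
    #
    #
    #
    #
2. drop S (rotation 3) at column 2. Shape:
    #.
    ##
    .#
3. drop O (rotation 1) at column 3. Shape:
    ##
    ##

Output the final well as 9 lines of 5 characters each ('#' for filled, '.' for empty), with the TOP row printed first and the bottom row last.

Drop 1: I rot3 at col 4 lands with bottom-row=0; cleared 0 line(s) (total 0); column heights now [0 0 0 0 4], max=4
Drop 2: S rot3 at col 2 lands with bottom-row=0; cleared 0 line(s) (total 0); column heights now [0 0 3 2 4], max=4
Drop 3: O rot1 at col 3 lands with bottom-row=4; cleared 0 line(s) (total 0); column heights now [0 0 3 6 6], max=6

Answer: .....
.....
.....
...##
...##
....#
..#.#
..###
...##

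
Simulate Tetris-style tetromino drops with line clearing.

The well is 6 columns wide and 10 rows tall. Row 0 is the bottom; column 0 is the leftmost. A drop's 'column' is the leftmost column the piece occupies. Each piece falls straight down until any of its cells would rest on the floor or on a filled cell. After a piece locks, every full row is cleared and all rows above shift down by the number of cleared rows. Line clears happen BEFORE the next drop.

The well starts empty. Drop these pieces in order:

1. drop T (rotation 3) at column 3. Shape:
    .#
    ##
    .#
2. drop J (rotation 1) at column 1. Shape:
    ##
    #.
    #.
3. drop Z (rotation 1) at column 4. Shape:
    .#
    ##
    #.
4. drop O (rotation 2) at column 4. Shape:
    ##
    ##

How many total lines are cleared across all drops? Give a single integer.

Answer: 0

Derivation:
Drop 1: T rot3 at col 3 lands with bottom-row=0; cleared 0 line(s) (total 0); column heights now [0 0 0 2 3 0], max=3
Drop 2: J rot1 at col 1 lands with bottom-row=0; cleared 0 line(s) (total 0); column heights now [0 3 3 2 3 0], max=3
Drop 3: Z rot1 at col 4 lands with bottom-row=3; cleared 0 line(s) (total 0); column heights now [0 3 3 2 5 6], max=6
Drop 4: O rot2 at col 4 lands with bottom-row=6; cleared 0 line(s) (total 0); column heights now [0 3 3 2 8 8], max=8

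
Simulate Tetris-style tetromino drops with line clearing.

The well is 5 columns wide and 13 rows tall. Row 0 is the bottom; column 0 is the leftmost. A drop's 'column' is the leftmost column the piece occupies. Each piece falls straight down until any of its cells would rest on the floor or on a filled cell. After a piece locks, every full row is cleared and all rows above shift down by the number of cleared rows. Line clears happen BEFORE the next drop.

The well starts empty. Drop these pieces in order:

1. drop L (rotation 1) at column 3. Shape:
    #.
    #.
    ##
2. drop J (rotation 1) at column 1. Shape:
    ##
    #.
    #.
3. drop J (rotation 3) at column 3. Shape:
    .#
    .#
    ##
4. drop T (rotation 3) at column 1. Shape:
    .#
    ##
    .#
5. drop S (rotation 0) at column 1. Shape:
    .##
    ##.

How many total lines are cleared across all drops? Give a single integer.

Answer: 0

Derivation:
Drop 1: L rot1 at col 3 lands with bottom-row=0; cleared 0 line(s) (total 0); column heights now [0 0 0 3 1], max=3
Drop 2: J rot1 at col 1 lands with bottom-row=0; cleared 0 line(s) (total 0); column heights now [0 3 3 3 1], max=3
Drop 3: J rot3 at col 3 lands with bottom-row=3; cleared 0 line(s) (total 0); column heights now [0 3 3 4 6], max=6
Drop 4: T rot3 at col 1 lands with bottom-row=3; cleared 0 line(s) (total 0); column heights now [0 5 6 4 6], max=6
Drop 5: S rot0 at col 1 lands with bottom-row=6; cleared 0 line(s) (total 0); column heights now [0 7 8 8 6], max=8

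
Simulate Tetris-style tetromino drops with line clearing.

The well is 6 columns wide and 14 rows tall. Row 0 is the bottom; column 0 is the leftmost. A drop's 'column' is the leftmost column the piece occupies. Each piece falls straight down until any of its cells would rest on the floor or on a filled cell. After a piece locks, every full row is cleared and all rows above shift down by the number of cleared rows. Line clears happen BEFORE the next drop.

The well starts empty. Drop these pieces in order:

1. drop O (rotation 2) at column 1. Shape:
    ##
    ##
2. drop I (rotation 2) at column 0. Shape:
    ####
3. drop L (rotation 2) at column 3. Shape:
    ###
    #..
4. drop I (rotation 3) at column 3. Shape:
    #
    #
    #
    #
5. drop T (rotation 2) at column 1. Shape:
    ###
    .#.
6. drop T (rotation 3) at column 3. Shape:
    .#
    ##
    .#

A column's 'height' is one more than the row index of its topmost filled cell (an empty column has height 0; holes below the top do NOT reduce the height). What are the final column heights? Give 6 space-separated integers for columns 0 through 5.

Answer: 3 10 10 11 12 5

Derivation:
Drop 1: O rot2 at col 1 lands with bottom-row=0; cleared 0 line(s) (total 0); column heights now [0 2 2 0 0 0], max=2
Drop 2: I rot2 at col 0 lands with bottom-row=2; cleared 0 line(s) (total 0); column heights now [3 3 3 3 0 0], max=3
Drop 3: L rot2 at col 3 lands with bottom-row=3; cleared 0 line(s) (total 0); column heights now [3 3 3 5 5 5], max=5
Drop 4: I rot3 at col 3 lands with bottom-row=5; cleared 0 line(s) (total 0); column heights now [3 3 3 9 5 5], max=9
Drop 5: T rot2 at col 1 lands with bottom-row=8; cleared 0 line(s) (total 0); column heights now [3 10 10 10 5 5], max=10
Drop 6: T rot3 at col 3 lands with bottom-row=9; cleared 0 line(s) (total 0); column heights now [3 10 10 11 12 5], max=12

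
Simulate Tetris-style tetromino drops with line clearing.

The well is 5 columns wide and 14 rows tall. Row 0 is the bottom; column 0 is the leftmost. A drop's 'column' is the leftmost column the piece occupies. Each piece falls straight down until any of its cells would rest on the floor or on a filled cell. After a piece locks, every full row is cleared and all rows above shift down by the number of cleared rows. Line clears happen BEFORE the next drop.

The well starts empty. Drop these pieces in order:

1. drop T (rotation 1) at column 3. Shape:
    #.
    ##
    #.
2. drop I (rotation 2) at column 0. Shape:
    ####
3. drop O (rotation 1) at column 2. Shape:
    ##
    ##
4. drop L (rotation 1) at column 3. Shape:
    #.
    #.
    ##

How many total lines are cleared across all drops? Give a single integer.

Drop 1: T rot1 at col 3 lands with bottom-row=0; cleared 0 line(s) (total 0); column heights now [0 0 0 3 2], max=3
Drop 2: I rot2 at col 0 lands with bottom-row=3; cleared 0 line(s) (total 0); column heights now [4 4 4 4 2], max=4
Drop 3: O rot1 at col 2 lands with bottom-row=4; cleared 0 line(s) (total 0); column heights now [4 4 6 6 2], max=6
Drop 4: L rot1 at col 3 lands with bottom-row=6; cleared 0 line(s) (total 0); column heights now [4 4 6 9 7], max=9

Answer: 0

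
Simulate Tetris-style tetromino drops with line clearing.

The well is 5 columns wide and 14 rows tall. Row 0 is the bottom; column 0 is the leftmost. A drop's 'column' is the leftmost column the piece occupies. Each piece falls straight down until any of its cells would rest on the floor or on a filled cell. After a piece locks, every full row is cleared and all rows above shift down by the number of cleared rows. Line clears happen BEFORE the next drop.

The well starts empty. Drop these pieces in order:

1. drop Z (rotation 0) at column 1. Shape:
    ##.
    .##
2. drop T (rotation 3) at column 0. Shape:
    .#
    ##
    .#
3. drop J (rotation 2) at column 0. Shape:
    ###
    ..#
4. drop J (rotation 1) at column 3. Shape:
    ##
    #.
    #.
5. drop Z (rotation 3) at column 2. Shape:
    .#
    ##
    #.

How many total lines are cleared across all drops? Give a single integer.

Drop 1: Z rot0 at col 1 lands with bottom-row=0; cleared 0 line(s) (total 0); column heights now [0 2 2 1 0], max=2
Drop 2: T rot3 at col 0 lands with bottom-row=2; cleared 0 line(s) (total 0); column heights now [4 5 2 1 0], max=5
Drop 3: J rot2 at col 0 lands with bottom-row=4; cleared 0 line(s) (total 0); column heights now [6 6 6 1 0], max=6
Drop 4: J rot1 at col 3 lands with bottom-row=1; cleared 0 line(s) (total 0); column heights now [6 6 6 4 4], max=6
Drop 5: Z rot3 at col 2 lands with bottom-row=6; cleared 0 line(s) (total 0); column heights now [6 6 8 9 4], max=9

Answer: 0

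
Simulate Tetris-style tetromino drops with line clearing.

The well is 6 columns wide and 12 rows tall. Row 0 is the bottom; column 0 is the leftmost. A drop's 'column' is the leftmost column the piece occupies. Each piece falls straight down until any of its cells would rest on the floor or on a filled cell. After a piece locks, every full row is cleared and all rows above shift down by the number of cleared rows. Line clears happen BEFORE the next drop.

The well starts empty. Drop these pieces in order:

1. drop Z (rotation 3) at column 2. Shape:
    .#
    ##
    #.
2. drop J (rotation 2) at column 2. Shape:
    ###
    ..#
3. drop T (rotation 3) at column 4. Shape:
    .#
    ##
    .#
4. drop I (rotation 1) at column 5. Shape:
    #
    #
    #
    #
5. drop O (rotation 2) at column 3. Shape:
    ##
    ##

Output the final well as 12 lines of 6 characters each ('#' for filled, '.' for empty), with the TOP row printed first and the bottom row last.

Answer: ......
......
.....#
.....#
.....#
...###
...###
....##
..####
...##.
..##..
..#...

Derivation:
Drop 1: Z rot3 at col 2 lands with bottom-row=0; cleared 0 line(s) (total 0); column heights now [0 0 2 3 0 0], max=3
Drop 2: J rot2 at col 2 lands with bottom-row=2; cleared 0 line(s) (total 0); column heights now [0 0 4 4 4 0], max=4
Drop 3: T rot3 at col 4 lands with bottom-row=3; cleared 0 line(s) (total 0); column heights now [0 0 4 4 5 6], max=6
Drop 4: I rot1 at col 5 lands with bottom-row=6; cleared 0 line(s) (total 0); column heights now [0 0 4 4 5 10], max=10
Drop 5: O rot2 at col 3 lands with bottom-row=5; cleared 0 line(s) (total 0); column heights now [0 0 4 7 7 10], max=10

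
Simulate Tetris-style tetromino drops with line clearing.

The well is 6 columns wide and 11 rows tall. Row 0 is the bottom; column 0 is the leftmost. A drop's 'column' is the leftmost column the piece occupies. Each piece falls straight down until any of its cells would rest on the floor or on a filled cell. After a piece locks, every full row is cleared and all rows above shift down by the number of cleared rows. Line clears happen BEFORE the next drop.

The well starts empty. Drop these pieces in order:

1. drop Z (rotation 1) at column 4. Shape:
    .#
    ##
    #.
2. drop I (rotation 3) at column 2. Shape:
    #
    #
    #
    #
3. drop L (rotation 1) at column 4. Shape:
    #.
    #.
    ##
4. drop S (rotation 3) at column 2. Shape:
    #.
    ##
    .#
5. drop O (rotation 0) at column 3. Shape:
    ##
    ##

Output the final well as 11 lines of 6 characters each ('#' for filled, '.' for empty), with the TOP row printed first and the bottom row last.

Answer: ......
......
......
...##.
...##.
..#.#.
..###.
..####
..#..#
..#.##
..#.#.

Derivation:
Drop 1: Z rot1 at col 4 lands with bottom-row=0; cleared 0 line(s) (total 0); column heights now [0 0 0 0 2 3], max=3
Drop 2: I rot3 at col 2 lands with bottom-row=0; cleared 0 line(s) (total 0); column heights now [0 0 4 0 2 3], max=4
Drop 3: L rot1 at col 4 lands with bottom-row=3; cleared 0 line(s) (total 0); column heights now [0 0 4 0 6 4], max=6
Drop 4: S rot3 at col 2 lands with bottom-row=3; cleared 0 line(s) (total 0); column heights now [0 0 6 5 6 4], max=6
Drop 5: O rot0 at col 3 lands with bottom-row=6; cleared 0 line(s) (total 0); column heights now [0 0 6 8 8 4], max=8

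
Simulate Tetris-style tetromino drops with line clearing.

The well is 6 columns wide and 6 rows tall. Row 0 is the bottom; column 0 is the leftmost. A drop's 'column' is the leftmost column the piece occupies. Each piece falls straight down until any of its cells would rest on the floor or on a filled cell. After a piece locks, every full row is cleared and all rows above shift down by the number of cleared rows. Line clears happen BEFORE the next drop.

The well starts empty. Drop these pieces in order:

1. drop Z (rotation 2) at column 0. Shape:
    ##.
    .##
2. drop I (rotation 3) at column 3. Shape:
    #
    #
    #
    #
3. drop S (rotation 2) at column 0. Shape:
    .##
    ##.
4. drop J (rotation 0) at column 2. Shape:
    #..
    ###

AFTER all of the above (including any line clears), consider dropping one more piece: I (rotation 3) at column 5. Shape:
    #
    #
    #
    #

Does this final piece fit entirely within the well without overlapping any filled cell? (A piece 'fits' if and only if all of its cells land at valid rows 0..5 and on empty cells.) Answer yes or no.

Drop 1: Z rot2 at col 0 lands with bottom-row=0; cleared 0 line(s) (total 0); column heights now [2 2 1 0 0 0], max=2
Drop 2: I rot3 at col 3 lands with bottom-row=0; cleared 0 line(s) (total 0); column heights now [2 2 1 4 0 0], max=4
Drop 3: S rot2 at col 0 lands with bottom-row=2; cleared 0 line(s) (total 0); column heights now [3 4 4 4 0 0], max=4
Drop 4: J rot0 at col 2 lands with bottom-row=4; cleared 0 line(s) (total 0); column heights now [3 4 6 5 5 0], max=6
Test piece I rot3 at col 5 (width 1): heights before test = [3 4 6 5 5 0]; fits = True

Answer: yes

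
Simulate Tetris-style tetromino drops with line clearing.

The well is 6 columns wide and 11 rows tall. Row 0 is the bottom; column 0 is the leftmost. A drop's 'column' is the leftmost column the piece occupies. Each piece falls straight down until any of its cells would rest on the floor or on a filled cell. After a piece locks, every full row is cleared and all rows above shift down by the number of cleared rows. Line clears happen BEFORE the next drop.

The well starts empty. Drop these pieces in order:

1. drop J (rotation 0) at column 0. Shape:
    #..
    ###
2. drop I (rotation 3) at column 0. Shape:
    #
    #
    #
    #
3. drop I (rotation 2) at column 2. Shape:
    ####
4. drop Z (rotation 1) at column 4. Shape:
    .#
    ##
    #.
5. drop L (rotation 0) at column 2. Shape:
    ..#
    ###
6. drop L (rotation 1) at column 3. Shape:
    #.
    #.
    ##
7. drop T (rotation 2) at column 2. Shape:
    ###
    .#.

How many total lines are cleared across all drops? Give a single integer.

Answer: 0

Derivation:
Drop 1: J rot0 at col 0 lands with bottom-row=0; cleared 0 line(s) (total 0); column heights now [2 1 1 0 0 0], max=2
Drop 2: I rot3 at col 0 lands with bottom-row=2; cleared 0 line(s) (total 0); column heights now [6 1 1 0 0 0], max=6
Drop 3: I rot2 at col 2 lands with bottom-row=1; cleared 0 line(s) (total 0); column heights now [6 1 2 2 2 2], max=6
Drop 4: Z rot1 at col 4 lands with bottom-row=2; cleared 0 line(s) (total 0); column heights now [6 1 2 2 4 5], max=6
Drop 5: L rot0 at col 2 lands with bottom-row=4; cleared 0 line(s) (total 0); column heights now [6 1 5 5 6 5], max=6
Drop 6: L rot1 at col 3 lands with bottom-row=6; cleared 0 line(s) (total 0); column heights now [6 1 5 9 7 5], max=9
Drop 7: T rot2 at col 2 lands with bottom-row=9; cleared 0 line(s) (total 0); column heights now [6 1 11 11 11 5], max=11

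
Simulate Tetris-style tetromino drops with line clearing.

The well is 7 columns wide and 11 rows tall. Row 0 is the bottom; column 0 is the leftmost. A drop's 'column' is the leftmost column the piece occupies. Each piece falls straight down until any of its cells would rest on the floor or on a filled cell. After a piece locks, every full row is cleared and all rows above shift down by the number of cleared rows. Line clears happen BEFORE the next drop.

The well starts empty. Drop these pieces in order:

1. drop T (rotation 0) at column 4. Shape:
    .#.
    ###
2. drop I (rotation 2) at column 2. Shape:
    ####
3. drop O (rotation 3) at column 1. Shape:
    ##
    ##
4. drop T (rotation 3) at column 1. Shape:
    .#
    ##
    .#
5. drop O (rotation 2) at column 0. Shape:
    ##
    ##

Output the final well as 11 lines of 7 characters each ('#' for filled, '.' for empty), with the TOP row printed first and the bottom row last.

Answer: .......
.......
##.....
###....
.##....
..#....
.##....
.##....
..####.
.....#.
....###

Derivation:
Drop 1: T rot0 at col 4 lands with bottom-row=0; cleared 0 line(s) (total 0); column heights now [0 0 0 0 1 2 1], max=2
Drop 2: I rot2 at col 2 lands with bottom-row=2; cleared 0 line(s) (total 0); column heights now [0 0 3 3 3 3 1], max=3
Drop 3: O rot3 at col 1 lands with bottom-row=3; cleared 0 line(s) (total 0); column heights now [0 5 5 3 3 3 1], max=5
Drop 4: T rot3 at col 1 lands with bottom-row=5; cleared 0 line(s) (total 0); column heights now [0 7 8 3 3 3 1], max=8
Drop 5: O rot2 at col 0 lands with bottom-row=7; cleared 0 line(s) (total 0); column heights now [9 9 8 3 3 3 1], max=9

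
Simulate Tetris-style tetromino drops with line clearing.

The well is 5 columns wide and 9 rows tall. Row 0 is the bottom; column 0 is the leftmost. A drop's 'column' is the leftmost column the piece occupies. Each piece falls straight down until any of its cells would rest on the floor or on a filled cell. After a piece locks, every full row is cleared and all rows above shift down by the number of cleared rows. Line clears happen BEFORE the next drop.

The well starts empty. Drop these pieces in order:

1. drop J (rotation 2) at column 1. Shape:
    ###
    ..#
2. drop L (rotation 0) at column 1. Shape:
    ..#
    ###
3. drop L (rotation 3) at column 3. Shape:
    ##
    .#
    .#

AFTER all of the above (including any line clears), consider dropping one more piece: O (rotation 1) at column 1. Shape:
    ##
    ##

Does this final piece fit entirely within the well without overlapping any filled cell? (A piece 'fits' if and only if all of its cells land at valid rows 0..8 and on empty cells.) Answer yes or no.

Answer: yes

Derivation:
Drop 1: J rot2 at col 1 lands with bottom-row=0; cleared 0 line(s) (total 0); column heights now [0 2 2 2 0], max=2
Drop 2: L rot0 at col 1 lands with bottom-row=2; cleared 0 line(s) (total 0); column heights now [0 3 3 4 0], max=4
Drop 3: L rot3 at col 3 lands with bottom-row=2; cleared 0 line(s) (total 0); column heights now [0 3 3 5 5], max=5
Test piece O rot1 at col 1 (width 2): heights before test = [0 3 3 5 5]; fits = True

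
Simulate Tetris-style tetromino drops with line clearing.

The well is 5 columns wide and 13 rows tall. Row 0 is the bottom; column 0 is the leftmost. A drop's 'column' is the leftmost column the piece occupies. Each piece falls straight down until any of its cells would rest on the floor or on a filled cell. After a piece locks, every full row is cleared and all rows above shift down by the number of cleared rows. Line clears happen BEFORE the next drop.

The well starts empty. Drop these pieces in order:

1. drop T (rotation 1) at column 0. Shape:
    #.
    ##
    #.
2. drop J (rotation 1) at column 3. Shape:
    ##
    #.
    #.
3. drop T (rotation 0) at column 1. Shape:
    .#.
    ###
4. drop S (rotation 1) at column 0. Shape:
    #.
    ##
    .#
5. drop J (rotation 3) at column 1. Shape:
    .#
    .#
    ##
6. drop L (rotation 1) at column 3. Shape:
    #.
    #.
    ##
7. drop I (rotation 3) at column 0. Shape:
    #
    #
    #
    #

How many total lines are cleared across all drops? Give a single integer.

Answer: 0

Derivation:
Drop 1: T rot1 at col 0 lands with bottom-row=0; cleared 0 line(s) (total 0); column heights now [3 2 0 0 0], max=3
Drop 2: J rot1 at col 3 lands with bottom-row=0; cleared 0 line(s) (total 0); column heights now [3 2 0 3 3], max=3
Drop 3: T rot0 at col 1 lands with bottom-row=3; cleared 0 line(s) (total 0); column heights now [3 4 5 4 3], max=5
Drop 4: S rot1 at col 0 lands with bottom-row=4; cleared 0 line(s) (total 0); column heights now [7 6 5 4 3], max=7
Drop 5: J rot3 at col 1 lands with bottom-row=6; cleared 0 line(s) (total 0); column heights now [7 7 9 4 3], max=9
Drop 6: L rot1 at col 3 lands with bottom-row=4; cleared 0 line(s) (total 0); column heights now [7 7 9 7 5], max=9
Drop 7: I rot3 at col 0 lands with bottom-row=7; cleared 0 line(s) (total 0); column heights now [11 7 9 7 5], max=11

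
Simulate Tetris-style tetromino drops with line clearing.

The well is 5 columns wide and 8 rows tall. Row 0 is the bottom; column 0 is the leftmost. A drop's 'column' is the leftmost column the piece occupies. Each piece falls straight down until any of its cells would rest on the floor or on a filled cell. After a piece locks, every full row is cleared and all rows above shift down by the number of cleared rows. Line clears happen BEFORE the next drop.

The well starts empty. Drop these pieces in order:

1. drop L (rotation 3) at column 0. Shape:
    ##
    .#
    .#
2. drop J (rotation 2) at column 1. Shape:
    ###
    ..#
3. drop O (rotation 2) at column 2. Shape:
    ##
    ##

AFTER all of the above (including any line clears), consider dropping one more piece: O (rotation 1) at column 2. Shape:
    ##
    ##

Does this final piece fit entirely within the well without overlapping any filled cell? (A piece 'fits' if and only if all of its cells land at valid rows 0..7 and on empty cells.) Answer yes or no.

Drop 1: L rot3 at col 0 lands with bottom-row=0; cleared 0 line(s) (total 0); column heights now [3 3 0 0 0], max=3
Drop 2: J rot2 at col 1 lands with bottom-row=2; cleared 0 line(s) (total 0); column heights now [3 4 4 4 0], max=4
Drop 3: O rot2 at col 2 lands with bottom-row=4; cleared 0 line(s) (total 0); column heights now [3 4 6 6 0], max=6
Test piece O rot1 at col 2 (width 2): heights before test = [3 4 6 6 0]; fits = True

Answer: yes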